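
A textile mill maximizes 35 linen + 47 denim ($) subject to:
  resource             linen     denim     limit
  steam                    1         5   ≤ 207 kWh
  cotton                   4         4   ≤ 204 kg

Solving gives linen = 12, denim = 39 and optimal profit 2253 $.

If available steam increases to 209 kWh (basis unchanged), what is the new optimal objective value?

At the optimum: steam uses 207 of 207 (binding); cotton uses 204 of 204 (binding).
From A_Bᵀ y = c: 1·y_steam + 4·y_cotton = 35; 5·y_steam + 4·y_cotton = 47.
This yields shadow prices y_steam = 3, y_cotton = 8.
Δz = y_steam·Δb = 3 × (2) = 6, so new z* = 2253 + 6 = 2259.

2259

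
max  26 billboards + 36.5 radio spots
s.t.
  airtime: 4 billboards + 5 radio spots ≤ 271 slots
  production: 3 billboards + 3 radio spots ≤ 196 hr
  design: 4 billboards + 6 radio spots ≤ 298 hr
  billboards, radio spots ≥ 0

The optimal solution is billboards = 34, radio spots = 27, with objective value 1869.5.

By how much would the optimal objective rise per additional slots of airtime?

Binding: airtime and design. Non-binding: production (13 unused).
Slack constraints have shadow price 0 (complementary slackness).
From A_Bᵀ y = c: 4·y_airtime + 4·y_design = 26; 5·y_airtime + 6·y_design = 36.5.
This yields shadow prices y_airtime = 2.5, y_design = 4.
Shadow price of airtime = 2.5.

2.5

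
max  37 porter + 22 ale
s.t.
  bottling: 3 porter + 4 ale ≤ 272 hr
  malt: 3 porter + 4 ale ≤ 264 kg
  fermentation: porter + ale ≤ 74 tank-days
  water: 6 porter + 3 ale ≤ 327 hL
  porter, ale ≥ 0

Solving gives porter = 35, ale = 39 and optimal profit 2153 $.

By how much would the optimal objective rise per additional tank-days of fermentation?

Check each constraint at x*: bottling 261/272 (slack 11); malt 261/264 (slack 3); fermentation 74/74 (tight); water 327/327 (tight).
By complementary slackness, y = 0 for the non-binding constraints.
From A_Bᵀ y = c: 1·y_fermentation + 6·y_water = 37; 1·y_fermentation + 3·y_water = 22.
Solving: y_fermentation = 7, y_water = 5.
Shadow price of fermentation = 7.

7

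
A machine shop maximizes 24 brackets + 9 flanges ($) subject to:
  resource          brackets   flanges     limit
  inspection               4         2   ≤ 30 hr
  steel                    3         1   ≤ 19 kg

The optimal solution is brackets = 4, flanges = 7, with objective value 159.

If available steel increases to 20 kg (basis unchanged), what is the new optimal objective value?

165

Check each constraint at x*: inspection 30/30 (tight); steel 19/19 (tight).
The binding rows give the dual system: 4·y_inspection + 3·y_steel = 24 and 2·y_inspection + 1·y_steel = 9.
This yields shadow prices y_inspection = 1.5, y_steel = 6.
Δz = y_steel·Δb = 6 × (1) = 6, so new z* = 159 + 6 = 165.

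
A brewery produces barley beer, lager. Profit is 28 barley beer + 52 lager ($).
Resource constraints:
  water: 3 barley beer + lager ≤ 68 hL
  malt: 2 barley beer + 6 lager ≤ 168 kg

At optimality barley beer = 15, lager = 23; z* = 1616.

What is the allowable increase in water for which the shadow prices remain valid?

Binding constraints: water, malt. The basis is B = [[3,1],[2,6]] with det 16.
Per unit increase in water, x* moves by d = (0.375, -0.125).
The basis stays optimal until lager reaches 0; allowable increase = 184 hL.

184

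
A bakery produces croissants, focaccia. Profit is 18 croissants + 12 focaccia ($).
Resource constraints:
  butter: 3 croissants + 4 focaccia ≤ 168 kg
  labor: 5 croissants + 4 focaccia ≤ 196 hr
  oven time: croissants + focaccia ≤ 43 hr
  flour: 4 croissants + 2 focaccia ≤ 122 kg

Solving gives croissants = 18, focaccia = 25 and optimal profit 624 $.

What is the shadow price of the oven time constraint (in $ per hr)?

Check each constraint at x*: butter 154/168 (slack 14); labor 190/196 (slack 6); oven time 43/43 (tight); flour 122/122 (tight).
By complementary slackness, y = 0 for the non-binding constraints.
From A_Bᵀ y = c: 1·y_oven time + 4·y_flour = 18; 1·y_oven time + 2·y_flour = 12.
Solving: y_oven time = 6, y_flour = 3.
Shadow price of oven time = 6.

6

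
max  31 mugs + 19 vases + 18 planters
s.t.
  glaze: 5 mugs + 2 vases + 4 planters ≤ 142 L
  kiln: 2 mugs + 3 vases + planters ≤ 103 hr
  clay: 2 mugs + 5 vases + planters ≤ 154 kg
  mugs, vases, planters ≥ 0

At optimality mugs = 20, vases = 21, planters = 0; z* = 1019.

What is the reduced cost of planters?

At the optimum: glaze uses 142 of 142 (binding); kiln uses 103 of 103 (binding); clay uses 145 of 154 (slack = 9).
Since clay is not tight, its dual is 0.
From A_Bᵀ y = c: 5·y_glaze + 2·y_kiln = 31; 2·y_glaze + 3·y_kiln = 19.
This yields shadow prices y_glaze = 5, y_kiln = 3.
Reduced cost of planters: c₃ − yᵀa₃ = 18 − (5·4 + 3·1) = 18 − 23 = -5.

-5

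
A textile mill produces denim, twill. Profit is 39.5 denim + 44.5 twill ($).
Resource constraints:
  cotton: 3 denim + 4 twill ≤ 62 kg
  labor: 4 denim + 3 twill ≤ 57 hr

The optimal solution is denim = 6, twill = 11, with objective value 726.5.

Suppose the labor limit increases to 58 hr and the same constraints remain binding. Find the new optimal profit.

At the optimum: cotton uses 62 of 62 (binding); labor uses 57 of 57 (binding).
From A_Bᵀ y = c: 3·y_cotton + 4·y_labor = 39.5; 4·y_cotton + 3·y_labor = 44.5.
This yields shadow prices y_cotton = 8.5, y_labor = 3.5.
Δz = y_labor·Δb = 3.5 × (1) = 3.5, so new z* = 726.5 + 3.5 = 730.

730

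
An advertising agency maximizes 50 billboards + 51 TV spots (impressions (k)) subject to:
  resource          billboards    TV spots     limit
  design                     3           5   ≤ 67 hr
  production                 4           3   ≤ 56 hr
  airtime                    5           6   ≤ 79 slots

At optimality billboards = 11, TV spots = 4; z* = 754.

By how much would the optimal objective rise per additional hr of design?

Binding: production and airtime. Non-binding: design (14 unused).
Slack constraints have shadow price 0 (complementary slackness).
From A_Bᵀ y = c: 4·y_production + 5·y_airtime = 50; 3·y_production + 6·y_airtime = 51.
Solving: y_production = 5, y_airtime = 6.
Shadow price of design = 0.

0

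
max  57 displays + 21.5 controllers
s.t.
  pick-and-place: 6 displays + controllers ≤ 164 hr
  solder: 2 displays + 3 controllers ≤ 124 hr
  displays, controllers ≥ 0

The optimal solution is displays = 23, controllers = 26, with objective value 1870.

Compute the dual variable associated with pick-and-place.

8

At the optimum: pick-and-place uses 164 of 164 (binding); solder uses 124 of 124 (binding).
From A_Bᵀ y = c: 6·y_pick-and-place + 2·y_solder = 57; 1·y_pick-and-place + 3·y_solder = 21.5.
→ y_pick-and-place = 8 and y_solder = 4.5.
Shadow price of pick-and-place = 8.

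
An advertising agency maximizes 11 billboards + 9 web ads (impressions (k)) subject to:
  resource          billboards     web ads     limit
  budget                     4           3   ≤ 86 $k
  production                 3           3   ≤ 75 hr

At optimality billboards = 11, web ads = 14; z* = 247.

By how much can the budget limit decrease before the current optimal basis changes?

11

Binding constraints: budget, production. The basis is B = [[4,3],[3,3]] with det 3.
Per unit decrease in budget, x* moves by d = (-1, 1).
The basis stays optimal until billboards reaches 0; allowable decrease = 11 $k.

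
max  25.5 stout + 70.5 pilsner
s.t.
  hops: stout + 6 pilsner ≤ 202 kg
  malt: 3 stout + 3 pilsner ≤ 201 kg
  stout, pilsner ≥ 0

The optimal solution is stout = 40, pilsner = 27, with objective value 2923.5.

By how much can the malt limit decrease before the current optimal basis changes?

Binding constraints: hops, malt. The basis is B = [[1,6],[3,3]] with det -15.
Per unit decrease in malt, x* moves by d = (-0.4, 0.0667).
The basis stays optimal until stout reaches 0; allowable decrease = 100 kg.

100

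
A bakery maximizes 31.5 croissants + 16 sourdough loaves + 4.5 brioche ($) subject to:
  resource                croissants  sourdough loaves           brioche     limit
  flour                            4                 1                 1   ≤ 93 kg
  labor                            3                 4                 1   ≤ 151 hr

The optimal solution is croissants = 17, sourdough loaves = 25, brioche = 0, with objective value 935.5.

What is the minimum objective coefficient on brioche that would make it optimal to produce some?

At the optimum: flour uses 93 of 93 (binding); labor uses 151 of 151 (binding).
The binding rows give the dual system: 4·y_flour + 3·y_labor = 31.5 and 1·y_flour + 4·y_labor = 16.
→ y_flour = 6 and y_labor = 2.5.
brioche enters the basis when its profit ≥ yᵀa₃ = 6·1 + 2.5·1 = 8.5.

8.5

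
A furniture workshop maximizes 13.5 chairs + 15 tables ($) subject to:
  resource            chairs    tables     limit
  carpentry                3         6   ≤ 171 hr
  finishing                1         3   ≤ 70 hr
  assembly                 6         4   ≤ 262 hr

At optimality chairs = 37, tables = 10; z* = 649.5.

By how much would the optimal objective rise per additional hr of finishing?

Check each constraint at x*: carpentry 171/171 (tight); finishing 67/70 (slack 3); assembly 262/262 (tight).
Since finishing is not tight, its dual is 0.
From A_Bᵀ y = c: 3·y_carpentry + 6·y_assembly = 13.5; 6·y_carpentry + 4·y_assembly = 15.
→ y_carpentry = 1.5 and y_assembly = 1.5.
Shadow price of finishing = 0.

0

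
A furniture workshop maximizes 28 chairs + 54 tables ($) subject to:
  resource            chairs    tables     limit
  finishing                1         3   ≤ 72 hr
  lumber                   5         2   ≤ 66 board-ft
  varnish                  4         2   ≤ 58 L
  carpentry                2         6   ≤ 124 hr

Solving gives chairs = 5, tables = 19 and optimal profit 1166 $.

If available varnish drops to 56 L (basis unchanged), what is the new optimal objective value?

Check each constraint at x*: finishing 62/72 (slack 10); lumber 63/66 (slack 3); varnish 58/58 (tight); carpentry 124/124 (tight).
By complementary slackness, y = 0 for the non-binding constraints.
Dual feasibility on the basic columns requires 4·y_varnish + 2·y_carpentry = 28, 2·y_varnish + 6·y_carpentry = 54.
Solving: y_varnish = 3, y_carpentry = 8.
Δz = y_varnish·Δb = 3 × (-2) = -6, so new z* = 1166 − 6 = 1160.

1160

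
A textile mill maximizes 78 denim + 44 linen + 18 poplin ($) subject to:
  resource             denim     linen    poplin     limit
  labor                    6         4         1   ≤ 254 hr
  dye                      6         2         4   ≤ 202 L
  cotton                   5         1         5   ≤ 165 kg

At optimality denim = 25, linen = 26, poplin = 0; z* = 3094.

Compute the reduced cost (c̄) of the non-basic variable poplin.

Check each constraint at x*: labor 254/254 (tight); dye 202/202 (tight); cotton 151/165 (slack 14).
By complementary slackness, y = 0 for the non-binding constraint.
From A_Bᵀ y = c: 6·y_labor + 6·y_dye = 78; 4·y_labor + 2·y_dye = 44.
Solving: y_labor = 9, y_dye = 4.
Reduced cost of poplin: c₃ − yᵀa₃ = 18 − (9·1 + 4·4) = 18 − 25 = -7.

-7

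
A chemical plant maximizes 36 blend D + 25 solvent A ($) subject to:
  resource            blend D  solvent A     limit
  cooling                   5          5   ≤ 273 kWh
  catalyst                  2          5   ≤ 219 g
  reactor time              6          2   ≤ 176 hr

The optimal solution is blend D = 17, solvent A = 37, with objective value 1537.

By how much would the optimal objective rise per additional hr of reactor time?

At the optimum: cooling uses 270 of 273 (slack = 3); catalyst uses 219 of 219 (binding); reactor time uses 176 of 176 (binding).
Slack constraints have shadow price 0 (complementary slackness).
Dual feasibility on the basic columns requires 2·y_catalyst + 6·y_reactor time = 36, 5·y_catalyst + 2·y_reactor time = 25.
This yields shadow prices y_catalyst = 3, y_reactor time = 5.
Shadow price of reactor time = 5.

5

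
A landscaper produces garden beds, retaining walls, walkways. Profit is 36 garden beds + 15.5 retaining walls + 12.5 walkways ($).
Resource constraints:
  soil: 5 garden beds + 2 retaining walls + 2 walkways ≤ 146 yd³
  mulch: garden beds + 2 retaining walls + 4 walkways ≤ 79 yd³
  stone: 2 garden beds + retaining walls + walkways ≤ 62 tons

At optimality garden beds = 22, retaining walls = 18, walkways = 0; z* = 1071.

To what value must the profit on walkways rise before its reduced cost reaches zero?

15.5

At the optimum: soil uses 146 of 146 (binding); mulch uses 58 of 79 (slack = 21); stone uses 62 of 62 (binding).
Since mulch is not tight, its dual is 0.
The binding rows give the dual system: 5·y_soil + 2·y_stone = 36 and 2·y_soil + 1·y_stone = 15.5.
→ y_soil = 5 and y_stone = 5.5.
walkways enters the basis when its profit ≥ yᵀa₃ = 5·2 + 5.5·1 = 15.5.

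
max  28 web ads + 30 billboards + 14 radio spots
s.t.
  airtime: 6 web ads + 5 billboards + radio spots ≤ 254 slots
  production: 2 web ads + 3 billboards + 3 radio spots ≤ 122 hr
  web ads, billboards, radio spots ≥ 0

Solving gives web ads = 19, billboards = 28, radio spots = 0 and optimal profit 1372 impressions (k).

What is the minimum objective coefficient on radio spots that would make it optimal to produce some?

18

Check each constraint at x*: airtime 254/254 (tight); production 122/122 (tight).
From A_Bᵀ y = c: 6·y_airtime + 2·y_production = 28; 5·y_airtime + 3·y_production = 30.
→ y_airtime = 3 and y_production = 5.
radio spots enters the basis when its profit ≥ yᵀa₃ = 3·1 + 5·3 = 18.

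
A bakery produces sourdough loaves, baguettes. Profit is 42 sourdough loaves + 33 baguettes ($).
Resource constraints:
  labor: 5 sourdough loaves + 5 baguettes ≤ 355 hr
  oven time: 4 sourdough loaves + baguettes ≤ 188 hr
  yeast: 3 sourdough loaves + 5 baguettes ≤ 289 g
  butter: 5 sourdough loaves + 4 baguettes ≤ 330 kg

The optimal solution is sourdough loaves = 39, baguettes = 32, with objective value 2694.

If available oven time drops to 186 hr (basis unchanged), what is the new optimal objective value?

2688

Check each constraint at x*: labor 355/355 (tight); oven time 188/188 (tight); yeast 277/289 (slack 12); butter 323/330 (slack 7).
By complementary slackness, y = 0 for the non-binding constraints.
From A_Bᵀ y = c: 5·y_labor + 4·y_oven time = 42; 5·y_labor + 1·y_oven time = 33.
This yields shadow prices y_labor = 6, y_oven time = 3.
Δz = y_oven time·Δb = 3 × (-2) = -6, so new z* = 2694 − 6 = 2688.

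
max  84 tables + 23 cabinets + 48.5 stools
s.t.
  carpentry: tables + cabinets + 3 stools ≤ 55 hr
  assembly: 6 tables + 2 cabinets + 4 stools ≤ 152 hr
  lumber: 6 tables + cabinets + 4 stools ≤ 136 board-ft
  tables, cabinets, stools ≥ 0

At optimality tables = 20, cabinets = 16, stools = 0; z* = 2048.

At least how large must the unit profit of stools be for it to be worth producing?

56

At the optimum: carpentry uses 36 of 55 (slack = 19); assembly uses 152 of 152 (binding); lumber uses 136 of 136 (binding).
Slack constraints have shadow price 0 (complementary slackness).
The binding rows give the dual system: 6·y_assembly + 6·y_lumber = 84 and 2·y_assembly + 1·y_lumber = 23.
Solving: y_assembly = 9, y_lumber = 5.
stools enters the basis when its profit ≥ yᵀa₃ = 9·4 + 5·4 = 56.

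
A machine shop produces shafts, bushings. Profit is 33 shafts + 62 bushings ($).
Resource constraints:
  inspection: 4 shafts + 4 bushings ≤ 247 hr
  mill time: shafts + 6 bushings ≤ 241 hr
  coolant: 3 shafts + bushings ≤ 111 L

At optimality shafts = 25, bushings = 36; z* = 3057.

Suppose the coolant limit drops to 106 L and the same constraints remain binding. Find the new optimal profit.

3017

Binding: mill time and coolant. Non-binding: inspection (3 unused).
Slack constraints have shadow price 0 (complementary slackness).
From A_Bᵀ y = c: 1·y_mill time + 3·y_coolant = 33; 6·y_mill time + 1·y_coolant = 62.
Solving: y_mill time = 9, y_coolant = 8.
Δz = y_coolant·Δb = 8 × (-5) = -40, so new z* = 3057 − 40 = 3017.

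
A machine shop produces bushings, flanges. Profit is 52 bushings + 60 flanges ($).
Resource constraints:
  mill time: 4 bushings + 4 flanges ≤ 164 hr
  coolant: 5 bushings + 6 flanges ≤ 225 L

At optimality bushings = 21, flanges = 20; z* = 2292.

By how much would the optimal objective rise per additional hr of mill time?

3

Both mill time and coolant are binding at x*.
Dual feasibility on the basic columns requires 4·y_mill time + 5·y_coolant = 52, 4·y_mill time + 6·y_coolant = 60.
Solving: y_mill time = 3, y_coolant = 8.
Shadow price of mill time = 3.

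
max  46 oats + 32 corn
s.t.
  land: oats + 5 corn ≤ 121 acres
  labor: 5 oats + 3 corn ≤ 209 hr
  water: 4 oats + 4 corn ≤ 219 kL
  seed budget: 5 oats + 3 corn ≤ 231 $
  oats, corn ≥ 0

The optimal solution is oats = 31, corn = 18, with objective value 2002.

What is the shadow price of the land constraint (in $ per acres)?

1

Binding: land and labor. Non-binding: water (23 unused), seed budget (22 unused).
Since water, seed budget are not tight, their duals are 0.
The binding rows give the dual system: 1·y_land + 5·y_labor = 46 and 5·y_land + 3·y_labor = 32.
Solving: y_land = 1, y_labor = 9.
Shadow price of land = 1.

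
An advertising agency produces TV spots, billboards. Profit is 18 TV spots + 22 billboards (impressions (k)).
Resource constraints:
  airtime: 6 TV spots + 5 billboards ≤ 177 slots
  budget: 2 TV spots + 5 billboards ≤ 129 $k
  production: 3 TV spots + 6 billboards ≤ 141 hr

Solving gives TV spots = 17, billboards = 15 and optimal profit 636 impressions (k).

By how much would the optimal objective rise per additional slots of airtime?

2

Binding: airtime and production. Non-binding: budget (20 unused).
By complementary slackness, y = 0 for the non-binding constraint.
Dual feasibility on the basic columns requires 6·y_airtime + 3·y_production = 18, 5·y_airtime + 6·y_production = 22.
Solving: y_airtime = 2, y_production = 2.
Shadow price of airtime = 2.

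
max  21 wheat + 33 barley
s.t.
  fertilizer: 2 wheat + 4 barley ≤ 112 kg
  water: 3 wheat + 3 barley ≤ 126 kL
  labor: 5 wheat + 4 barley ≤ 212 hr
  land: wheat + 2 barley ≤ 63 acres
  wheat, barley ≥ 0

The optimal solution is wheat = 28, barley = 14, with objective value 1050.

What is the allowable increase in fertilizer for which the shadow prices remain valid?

14

Binding constraints: fertilizer, water. The basis is B = [[2,4],[3,3]] with det -6.
Per unit increase in fertilizer, x* moves by d = (-0.5, 0.5).
The basis stays optimal until land becomes binding; allowable increase = 14 kg.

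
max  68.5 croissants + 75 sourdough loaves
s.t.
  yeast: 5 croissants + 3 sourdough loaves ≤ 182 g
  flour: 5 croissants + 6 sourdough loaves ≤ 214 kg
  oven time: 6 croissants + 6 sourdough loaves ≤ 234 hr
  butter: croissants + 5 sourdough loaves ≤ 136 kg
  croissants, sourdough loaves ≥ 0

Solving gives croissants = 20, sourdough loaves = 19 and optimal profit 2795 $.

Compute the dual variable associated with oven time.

At the optimum: yeast uses 157 of 182 (slack = 25); flour uses 214 of 214 (binding); oven time uses 234 of 234 (binding); butter uses 115 of 136 (slack = 21).
By complementary slackness, y = 0 for the non-binding constraints.
From A_Bᵀ y = c: 5·y_flour + 6·y_oven time = 68.5; 6·y_flour + 6·y_oven time = 75.
This yields shadow prices y_flour = 6.5, y_oven time = 6.
Shadow price of oven time = 6.

6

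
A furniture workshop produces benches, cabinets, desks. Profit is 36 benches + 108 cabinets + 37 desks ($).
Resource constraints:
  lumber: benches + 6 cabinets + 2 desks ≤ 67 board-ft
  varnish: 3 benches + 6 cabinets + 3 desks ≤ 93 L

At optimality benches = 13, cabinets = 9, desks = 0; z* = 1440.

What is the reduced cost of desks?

-8

Both lumber and varnish are binding at x*.
From A_Bᵀ y = c: 1·y_lumber + 3·y_varnish = 36; 6·y_lumber + 6·y_varnish = 108.
This yields shadow prices y_lumber = 9, y_varnish = 9.
Reduced cost of desks: c₃ − yᵀa₃ = 37 − (9·2 + 9·3) = 37 − 45 = -8.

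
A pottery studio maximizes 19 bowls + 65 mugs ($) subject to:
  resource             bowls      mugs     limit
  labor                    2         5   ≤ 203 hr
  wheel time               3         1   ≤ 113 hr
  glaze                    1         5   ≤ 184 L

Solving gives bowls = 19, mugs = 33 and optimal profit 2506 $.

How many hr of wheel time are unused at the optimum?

wheel time used = 3·19 + 1·33 = 90; slack = 113 − 90 = 23.

23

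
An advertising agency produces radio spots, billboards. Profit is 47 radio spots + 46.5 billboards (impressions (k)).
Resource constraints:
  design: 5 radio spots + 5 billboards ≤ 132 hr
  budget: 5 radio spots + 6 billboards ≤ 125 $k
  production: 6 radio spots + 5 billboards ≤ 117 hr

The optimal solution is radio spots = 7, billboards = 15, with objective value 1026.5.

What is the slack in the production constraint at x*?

0

production used = 6·7 + 5·15 = 117; slack = 117 − 117 = 0.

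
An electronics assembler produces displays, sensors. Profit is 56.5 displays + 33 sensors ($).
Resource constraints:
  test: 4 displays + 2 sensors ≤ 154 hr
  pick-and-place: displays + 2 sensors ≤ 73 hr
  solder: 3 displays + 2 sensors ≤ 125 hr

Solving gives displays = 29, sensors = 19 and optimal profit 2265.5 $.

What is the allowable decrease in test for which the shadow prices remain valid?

3

Binding constraints: test, solder. The basis is B = [[4,2],[3,2]] with det 2.
Per unit decrease in test, x* moves by d = (-1, 1.5).
The basis stays optimal until pick-and-place becomes binding; allowable decrease = 3 hr.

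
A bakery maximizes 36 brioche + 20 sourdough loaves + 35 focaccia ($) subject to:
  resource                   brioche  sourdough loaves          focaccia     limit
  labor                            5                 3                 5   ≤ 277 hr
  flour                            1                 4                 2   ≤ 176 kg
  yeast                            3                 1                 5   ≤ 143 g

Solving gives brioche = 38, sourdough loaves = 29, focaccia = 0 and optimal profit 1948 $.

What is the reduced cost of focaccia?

-5

At the optimum: labor uses 277 of 277 (binding); flour uses 154 of 176 (slack = 22); yeast uses 143 of 143 (binding).
Since flour is not tight, its dual is 0.
Dual feasibility on the basic columns requires 5·y_labor + 3·y_yeast = 36, 3·y_labor + 1·y_yeast = 20.
Solving: y_labor = 6, y_yeast = 2.
Reduced cost of focaccia: c₃ − yᵀa₃ = 35 − (6·5 + 2·5) = 35 − 40 = -5.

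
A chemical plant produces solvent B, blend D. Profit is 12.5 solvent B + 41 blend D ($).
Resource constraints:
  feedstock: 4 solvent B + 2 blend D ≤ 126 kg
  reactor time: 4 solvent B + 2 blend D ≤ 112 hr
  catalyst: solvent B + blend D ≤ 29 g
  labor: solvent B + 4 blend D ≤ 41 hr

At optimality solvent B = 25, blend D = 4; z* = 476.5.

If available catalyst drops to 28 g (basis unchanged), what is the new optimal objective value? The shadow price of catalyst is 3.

473.5

Δb = -1, so new z* = 476.5 + (3)·(-1) = 476.5 − 3 = 473.5.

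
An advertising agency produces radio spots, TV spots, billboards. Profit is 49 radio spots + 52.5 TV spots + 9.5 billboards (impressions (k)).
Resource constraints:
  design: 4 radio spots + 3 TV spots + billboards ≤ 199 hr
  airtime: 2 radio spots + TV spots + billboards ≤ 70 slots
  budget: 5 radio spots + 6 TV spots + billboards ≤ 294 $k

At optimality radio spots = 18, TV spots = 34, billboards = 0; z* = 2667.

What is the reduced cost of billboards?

-3

At the optimum: design uses 174 of 199 (slack = 25); airtime uses 70 of 70 (binding); budget uses 294 of 294 (binding).
Since design is not tight, its dual is 0.
The binding rows give the dual system: 2·y_airtime + 5·y_budget = 49 and 1·y_airtime + 6·y_budget = 52.5.
Solving: y_airtime = 4.5, y_budget = 8.
Reduced cost of billboards: c₃ − yᵀa₃ = 9.5 − (4.5·1 + 8·1) = 9.5 − 12.5 = -3.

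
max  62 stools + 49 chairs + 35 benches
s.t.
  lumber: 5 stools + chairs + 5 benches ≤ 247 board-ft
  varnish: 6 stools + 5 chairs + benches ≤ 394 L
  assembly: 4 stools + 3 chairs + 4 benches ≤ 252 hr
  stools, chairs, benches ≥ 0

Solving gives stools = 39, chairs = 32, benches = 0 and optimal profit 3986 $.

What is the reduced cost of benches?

Binding: varnish and assembly. Non-binding: lumber (20 unused).
Slack constraints have shadow price 0 (complementary slackness).
From A_Bᵀ y = c: 6·y_varnish + 4·y_assembly = 62; 5·y_varnish + 3·y_assembly = 49.
Solving: y_varnish = 5, y_assembly = 8.
Reduced cost of benches: c₃ − yᵀa₃ = 35 − (5·1 + 8·4) = 35 − 37 = -2.

-2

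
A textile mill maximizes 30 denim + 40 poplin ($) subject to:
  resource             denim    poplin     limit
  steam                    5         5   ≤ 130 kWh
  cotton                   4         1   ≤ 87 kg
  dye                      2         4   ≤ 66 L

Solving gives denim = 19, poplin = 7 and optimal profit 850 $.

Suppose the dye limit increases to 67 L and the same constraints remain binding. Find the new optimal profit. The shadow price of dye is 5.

855

Δb = 1, so new z* = 850 + (5)·(1) = 850 + 5 = 855.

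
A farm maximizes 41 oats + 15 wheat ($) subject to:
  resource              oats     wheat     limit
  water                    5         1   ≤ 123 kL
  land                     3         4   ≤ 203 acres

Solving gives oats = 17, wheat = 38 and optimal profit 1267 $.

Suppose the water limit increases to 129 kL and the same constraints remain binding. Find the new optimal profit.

1309

Check each constraint at x*: water 123/123 (tight); land 203/203 (tight).
Dual feasibility on the basic columns requires 5·y_water + 3·y_land = 41, 1·y_water + 4·y_land = 15.
This yields shadow prices y_water = 7, y_land = 2.
Δz = y_water·Δb = 7 × (6) = 42, so new z* = 1267 + 42 = 1309.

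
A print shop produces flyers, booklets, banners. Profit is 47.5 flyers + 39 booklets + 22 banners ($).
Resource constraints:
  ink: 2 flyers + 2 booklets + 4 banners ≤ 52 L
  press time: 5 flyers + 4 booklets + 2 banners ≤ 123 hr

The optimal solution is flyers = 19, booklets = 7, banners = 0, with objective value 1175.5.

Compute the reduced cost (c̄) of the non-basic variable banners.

-5

Both ink and press time are binding at x*.
From A_Bᵀ y = c: 2·y_ink + 5·y_press time = 47.5; 2·y_ink + 4·y_press time = 39.
→ y_ink = 2.5 and y_press time = 8.5.
Reduced cost of banners: c₃ − yᵀa₃ = 22 − (2.5·4 + 8.5·2) = 22 − 27 = -5.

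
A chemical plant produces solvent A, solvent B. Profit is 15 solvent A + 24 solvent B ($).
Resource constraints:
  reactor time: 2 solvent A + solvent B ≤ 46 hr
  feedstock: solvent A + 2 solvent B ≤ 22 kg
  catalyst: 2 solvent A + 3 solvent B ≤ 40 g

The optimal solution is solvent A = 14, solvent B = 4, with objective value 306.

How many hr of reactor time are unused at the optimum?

14

reactor time used = 2·14 + 1·4 = 32; slack = 46 − 32 = 14.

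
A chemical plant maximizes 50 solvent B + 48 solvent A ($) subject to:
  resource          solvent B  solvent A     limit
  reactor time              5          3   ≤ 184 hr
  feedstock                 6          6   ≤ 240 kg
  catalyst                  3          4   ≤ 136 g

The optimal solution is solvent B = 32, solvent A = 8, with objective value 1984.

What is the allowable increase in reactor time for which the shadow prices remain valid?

16

Binding constraints: reactor time, feedstock. The basis is B = [[5,3],[6,6]] with det 12.
Per unit increase in reactor time, x* moves by d = (0.5, -0.5).
The basis stays optimal until solvent A reaches 0; allowable increase = 16 hr.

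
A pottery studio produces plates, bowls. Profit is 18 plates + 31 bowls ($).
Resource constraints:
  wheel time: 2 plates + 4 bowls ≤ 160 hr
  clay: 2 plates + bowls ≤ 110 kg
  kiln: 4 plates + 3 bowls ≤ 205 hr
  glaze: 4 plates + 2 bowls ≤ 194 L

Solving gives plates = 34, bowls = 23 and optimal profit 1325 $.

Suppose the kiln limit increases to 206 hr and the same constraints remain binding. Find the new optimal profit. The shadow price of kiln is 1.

Δb = 1, so new z* = 1325 + (1)·(1) = 1325 + 1 = 1326.

1326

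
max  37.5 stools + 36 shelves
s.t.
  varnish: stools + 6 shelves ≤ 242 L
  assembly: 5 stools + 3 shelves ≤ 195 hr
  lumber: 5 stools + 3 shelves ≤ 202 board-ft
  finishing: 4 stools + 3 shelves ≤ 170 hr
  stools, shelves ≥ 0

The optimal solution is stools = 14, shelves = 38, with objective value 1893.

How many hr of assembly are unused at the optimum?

assembly used = 5·14 + 3·38 = 184; slack = 195 − 184 = 11.

11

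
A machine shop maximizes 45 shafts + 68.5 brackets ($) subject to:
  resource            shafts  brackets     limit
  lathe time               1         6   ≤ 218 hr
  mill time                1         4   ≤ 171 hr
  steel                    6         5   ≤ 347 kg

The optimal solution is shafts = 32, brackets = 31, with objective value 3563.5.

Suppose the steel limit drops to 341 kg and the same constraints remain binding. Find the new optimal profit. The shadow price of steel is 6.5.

3524.5

Δb = -6, so new z* = 3563.5 + (6.5)·(-6) = 3563.5 − 39 = 3524.5.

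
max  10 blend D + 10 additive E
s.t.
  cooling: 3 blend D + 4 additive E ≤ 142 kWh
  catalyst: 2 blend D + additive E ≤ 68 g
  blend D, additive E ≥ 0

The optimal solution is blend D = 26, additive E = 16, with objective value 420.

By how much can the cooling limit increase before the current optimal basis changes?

130

Binding constraints: cooling, catalyst. The basis is B = [[3,4],[2,1]] with det -5.
Per unit increase in cooling, x* moves by d = (-0.2, 0.4).
The basis stays optimal until blend D reaches 0; allowable increase = 130 kWh.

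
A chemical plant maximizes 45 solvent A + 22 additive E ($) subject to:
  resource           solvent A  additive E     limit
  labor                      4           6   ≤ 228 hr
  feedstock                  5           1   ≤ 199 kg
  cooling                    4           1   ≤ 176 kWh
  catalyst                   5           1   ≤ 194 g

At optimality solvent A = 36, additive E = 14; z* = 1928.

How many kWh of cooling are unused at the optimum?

cooling used = 4·36 + 1·14 = 158; slack = 176 − 158 = 18.

18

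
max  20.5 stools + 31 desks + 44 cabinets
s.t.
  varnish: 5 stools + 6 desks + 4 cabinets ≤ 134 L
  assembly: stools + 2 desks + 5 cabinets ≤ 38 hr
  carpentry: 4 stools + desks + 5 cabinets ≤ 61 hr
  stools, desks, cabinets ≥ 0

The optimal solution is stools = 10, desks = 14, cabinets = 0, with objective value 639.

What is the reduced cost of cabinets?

-6

At the optimum: varnish uses 134 of 134 (binding); assembly uses 38 of 38 (binding); carpentry uses 54 of 61 (slack = 7).
Slack constraints have shadow price 0 (complementary slackness).
The binding rows give the dual system: 5·y_varnish + 1·y_assembly = 20.5 and 6·y_varnish + 2·y_assembly = 31.
Solving: y_varnish = 2.5, y_assembly = 8.
Reduced cost of cabinets: c₃ − yᵀa₃ = 44 − (2.5·4 + 8·5) = 44 − 50 = -6.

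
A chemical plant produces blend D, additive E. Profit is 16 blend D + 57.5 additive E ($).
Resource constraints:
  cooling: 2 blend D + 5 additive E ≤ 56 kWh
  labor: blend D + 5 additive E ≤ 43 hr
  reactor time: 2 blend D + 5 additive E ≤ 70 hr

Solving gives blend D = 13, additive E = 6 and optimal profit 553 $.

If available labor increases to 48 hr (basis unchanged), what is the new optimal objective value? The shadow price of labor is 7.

Δb = 5, so new z* = 553 + (7)·(5) = 553 + 35 = 588.

588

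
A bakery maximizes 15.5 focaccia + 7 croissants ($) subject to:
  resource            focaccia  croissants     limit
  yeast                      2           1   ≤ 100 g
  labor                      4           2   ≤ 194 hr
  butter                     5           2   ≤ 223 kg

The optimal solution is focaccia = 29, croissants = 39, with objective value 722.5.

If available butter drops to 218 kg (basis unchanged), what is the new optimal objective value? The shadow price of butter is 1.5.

715

Δb = -5, so new z* = 722.5 + (1.5)·(-5) = 722.5 − 7.5 = 715.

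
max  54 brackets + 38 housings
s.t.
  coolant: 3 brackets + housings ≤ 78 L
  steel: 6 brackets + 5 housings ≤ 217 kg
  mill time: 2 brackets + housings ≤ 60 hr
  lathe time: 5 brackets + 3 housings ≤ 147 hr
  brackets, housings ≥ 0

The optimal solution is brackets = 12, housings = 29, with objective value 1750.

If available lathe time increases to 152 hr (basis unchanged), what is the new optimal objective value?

Binding: steel and lathe time. Non-binding: coolant (13 unused), mill time (7 unused).
Since coolant, mill time are not tight, their duals are 0.
The binding rows give the dual system: 6·y_steel + 5·y_lathe time = 54 and 5·y_steel + 3·y_lathe time = 38.
This yields shadow prices y_steel = 4, y_lathe time = 6.
Δz = y_lathe time·Δb = 6 × (5) = 30, so new z* = 1750 + 30 = 1780.

1780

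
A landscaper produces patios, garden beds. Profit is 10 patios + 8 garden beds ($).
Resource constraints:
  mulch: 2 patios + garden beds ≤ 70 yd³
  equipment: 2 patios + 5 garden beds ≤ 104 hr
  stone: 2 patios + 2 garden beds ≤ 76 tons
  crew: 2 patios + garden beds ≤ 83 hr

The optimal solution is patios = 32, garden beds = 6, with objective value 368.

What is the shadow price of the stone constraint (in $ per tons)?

3

Check each constraint at x*: mulch 70/70 (tight); equipment 94/104 (slack 10); stone 76/76 (tight); crew 70/83 (slack 13).
By complementary slackness, y = 0 for the non-binding constraints.
From A_Bᵀ y = c: 2·y_mulch + 2·y_stone = 10; 1·y_mulch + 2·y_stone = 8.
→ y_mulch = 2 and y_stone = 3.
Shadow price of stone = 3.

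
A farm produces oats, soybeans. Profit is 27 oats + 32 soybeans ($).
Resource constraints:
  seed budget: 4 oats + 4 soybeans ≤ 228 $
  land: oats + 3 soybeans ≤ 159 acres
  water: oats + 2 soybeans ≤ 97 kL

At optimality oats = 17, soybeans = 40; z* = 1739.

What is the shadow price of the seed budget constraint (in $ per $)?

Check each constraint at x*: seed budget 228/228 (tight); land 137/159 (slack 22); water 97/97 (tight).
Slack constraints have shadow price 0 (complementary slackness).
The binding rows give the dual system: 4·y_seed budget + 1·y_water = 27 and 4·y_seed budget + 2·y_water = 32.
Solving: y_seed budget = 5.5, y_water = 5.
Shadow price of seed budget = 5.5.

5.5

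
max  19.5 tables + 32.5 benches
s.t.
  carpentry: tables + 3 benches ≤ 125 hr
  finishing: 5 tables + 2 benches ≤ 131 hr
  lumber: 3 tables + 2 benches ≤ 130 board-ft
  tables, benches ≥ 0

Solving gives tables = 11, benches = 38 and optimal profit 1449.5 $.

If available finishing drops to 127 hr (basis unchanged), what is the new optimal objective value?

Check each constraint at x*: carpentry 125/125 (tight); finishing 131/131 (tight); lumber 109/130 (slack 21).
Slack constraints have shadow price 0 (complementary slackness).
From A_Bᵀ y = c: 1·y_carpentry + 5·y_finishing = 19.5; 3·y_carpentry + 2·y_finishing = 32.5.
This yields shadow prices y_carpentry = 9.5, y_finishing = 2.
Δz = y_finishing·Δb = 2 × (-4) = -8, so new z* = 1449.5 − 8 = 1441.5.

1441.5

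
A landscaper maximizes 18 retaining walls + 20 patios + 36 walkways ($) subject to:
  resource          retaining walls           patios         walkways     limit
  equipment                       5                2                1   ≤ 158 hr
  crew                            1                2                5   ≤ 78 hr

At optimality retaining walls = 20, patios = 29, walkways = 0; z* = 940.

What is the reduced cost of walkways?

-6

Both equipment and crew are binding at x*.
Dual feasibility on the basic columns requires 5·y_equipment + 1·y_crew = 18, 2·y_equipment + 2·y_crew = 20.
This yields shadow prices y_equipment = 2, y_crew = 8.
Reduced cost of walkways: c₃ − yᵀa₃ = 36 − (2·1 + 8·5) = 36 − 42 = -6.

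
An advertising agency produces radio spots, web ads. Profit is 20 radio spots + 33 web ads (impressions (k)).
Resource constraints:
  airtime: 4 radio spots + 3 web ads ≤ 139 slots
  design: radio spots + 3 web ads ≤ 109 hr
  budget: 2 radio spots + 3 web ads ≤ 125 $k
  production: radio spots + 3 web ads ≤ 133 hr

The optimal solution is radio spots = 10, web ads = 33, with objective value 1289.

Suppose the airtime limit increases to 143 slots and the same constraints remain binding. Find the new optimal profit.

1301

At the optimum: airtime uses 139 of 139 (binding); design uses 109 of 109 (binding); budget uses 119 of 125 (slack = 6); production uses 109 of 133 (slack = 24).
Since budget, production are not tight, their duals are 0.
Dual feasibility on the basic columns requires 4·y_airtime + 1·y_design = 20, 3·y_airtime + 3·y_design = 33.
This yields shadow prices y_airtime = 3, y_design = 8.
Δz = y_airtime·Δb = 3 × (4) = 12, so new z* = 1289 + 12 = 1301.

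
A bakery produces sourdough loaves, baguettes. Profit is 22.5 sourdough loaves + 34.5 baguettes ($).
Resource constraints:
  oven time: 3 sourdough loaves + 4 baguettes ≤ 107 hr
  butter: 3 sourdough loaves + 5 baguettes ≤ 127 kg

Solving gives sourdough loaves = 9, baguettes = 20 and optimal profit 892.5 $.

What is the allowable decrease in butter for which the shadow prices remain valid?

20

Binding constraints: oven time, butter. The basis is B = [[3,4],[3,5]] with det 3.
Per unit decrease in butter, x* moves by d = (1.3333, -1).
The basis stays optimal until baguettes reaches 0; allowable decrease = 20 kg.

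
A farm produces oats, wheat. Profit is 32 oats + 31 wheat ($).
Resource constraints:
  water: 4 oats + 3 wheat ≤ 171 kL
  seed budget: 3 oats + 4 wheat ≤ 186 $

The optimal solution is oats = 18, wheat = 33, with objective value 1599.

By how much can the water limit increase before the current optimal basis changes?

77

Binding constraints: water, seed budget. The basis is B = [[4,3],[3,4]] with det 7.
Per unit increase in water, x* moves by d = (0.5714, -0.4286).
The basis stays optimal until wheat reaches 0; allowable increase = 77 kL.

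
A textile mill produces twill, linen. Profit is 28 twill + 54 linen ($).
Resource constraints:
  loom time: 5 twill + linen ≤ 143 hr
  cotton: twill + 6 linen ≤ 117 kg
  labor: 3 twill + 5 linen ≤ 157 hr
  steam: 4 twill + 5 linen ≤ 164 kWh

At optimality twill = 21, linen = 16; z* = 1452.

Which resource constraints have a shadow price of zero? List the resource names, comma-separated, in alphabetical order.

loom time: 121/143 (slack 22)
cotton: 117/117 (binding)
labor: 143/157 (slack 14)
steam: 164/164 (binding)
By complementary slackness, a constraint with positive slack has shadow price 0 → labor, loom time.

labor, loom time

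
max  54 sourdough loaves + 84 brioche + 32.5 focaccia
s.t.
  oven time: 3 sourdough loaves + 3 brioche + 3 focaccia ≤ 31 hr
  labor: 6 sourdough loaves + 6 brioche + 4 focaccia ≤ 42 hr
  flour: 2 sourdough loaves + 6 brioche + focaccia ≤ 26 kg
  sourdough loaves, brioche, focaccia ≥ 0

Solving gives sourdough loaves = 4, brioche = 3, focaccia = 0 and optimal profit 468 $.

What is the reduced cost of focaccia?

-1

Binding: labor and flour. Non-binding: oven time (10 unused).
Since oven time is not tight, its dual is 0.
The binding rows give the dual system: 6·y_labor + 2·y_flour = 54 and 6·y_labor + 6·y_flour = 84.
Solving: y_labor = 6.5, y_flour = 7.5.
Reduced cost of focaccia: c₃ − yᵀa₃ = 32.5 − (6.5·4 + 7.5·1) = 32.5 − 33.5 = -1.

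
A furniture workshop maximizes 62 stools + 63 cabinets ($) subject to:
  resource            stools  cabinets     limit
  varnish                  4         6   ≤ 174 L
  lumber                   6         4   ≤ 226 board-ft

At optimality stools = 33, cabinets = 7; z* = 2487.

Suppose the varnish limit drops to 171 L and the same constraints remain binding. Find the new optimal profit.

Check each constraint at x*: varnish 174/174 (tight); lumber 226/226 (tight).
The binding rows give the dual system: 4·y_varnish + 6·y_lumber = 62 and 6·y_varnish + 4·y_lumber = 63.
This yields shadow prices y_varnish = 6.5, y_lumber = 6.
Δz = y_varnish·Δb = 6.5 × (-3) = -19.5, so new z* = 2487 − 19.5 = 2467.5.

2467.5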